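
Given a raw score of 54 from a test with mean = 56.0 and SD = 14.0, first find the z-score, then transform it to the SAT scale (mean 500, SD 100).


z = (X - mean) / SD = (54 - 56.0) / 14.0
z = -2.0 / 14.0
z = -0.1429
SAT-scale = SAT = 500 + 100z
Carry z at full precision (z = -2.0 / 14.0) into the conversion:
SAT-scale = 500 + 100 * (-2.0 / 14.0) = 500 + -200 / 14.0
SAT-scale = 500 + -14.2857
SAT-scale = 485.7143

485.7143


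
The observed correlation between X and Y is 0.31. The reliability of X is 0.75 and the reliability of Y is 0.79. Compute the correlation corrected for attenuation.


r_corrected = rxy / sqrt(rxx * ryy)
= 0.31 / sqrt(0.75 * 0.79)
= 0.31 / sqrt(0.5925)
= 0.31 / 0.76974
r_corrected = 0.4027

0.4027


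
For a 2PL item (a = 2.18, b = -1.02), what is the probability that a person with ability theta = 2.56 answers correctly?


a*(theta - b) = 2.18 * (2.56 - -1.02) = 7.8044
exp(-7.8044) = 0.0004
P = 1 / (1 + 0.0004)
P = 0.9996

0.9996


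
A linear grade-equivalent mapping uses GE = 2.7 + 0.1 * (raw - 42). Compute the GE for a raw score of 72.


raw - median = 72 - 42 = 30
slope * diff = 0.1 * 30 = 3.0
GE = 2.7 + 3.0
GE = 5.7

5.7


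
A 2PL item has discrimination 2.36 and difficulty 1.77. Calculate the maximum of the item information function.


For 2PL, max info at theta = b = 1.77
I_max = a^2 / 4 = 2.36^2 / 4
= 5.5696 / 4
I_max = 1.3924

1.3924


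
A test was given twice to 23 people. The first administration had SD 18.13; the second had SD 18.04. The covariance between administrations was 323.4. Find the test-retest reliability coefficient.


r = cov(X,Y) / (SD_X * SD_Y)
r = 323.4 / (18.13 * 18.04)
r = 323.4 / 327.0652
r = 0.9888

0.9888


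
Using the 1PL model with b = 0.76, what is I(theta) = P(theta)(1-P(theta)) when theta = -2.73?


P = 1/(1+exp(-(-2.73-0.76))) = 0.0296
I = P*(1-P) = 0.0296 * 0.9704
I = 0.0287

0.0287


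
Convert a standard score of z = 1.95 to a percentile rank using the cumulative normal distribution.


CDF(z) = 0.5 * (1 + erf(z/sqrt(2)))
erf(1.3789) = 0.9488
CDF = 0.9744
Percentile rank = 0.9744 * 100 = 97.44

97.44


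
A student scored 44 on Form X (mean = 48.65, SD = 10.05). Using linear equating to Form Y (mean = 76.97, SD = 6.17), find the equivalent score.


slope = SD_Y / SD_X = 6.17 / 10.05 ~ 0.6139
intercept = mean_Y - slope * mean_X = 76.97 - (6.17 / 10.05) * 48.65 ~ 47.1023
Y = slope * X + intercept. To avoid rounding drift from the rounded slope/intercept, evaluate the equivalent form Y = mean_Y + SD_Y * (X - mean_X) / SD_X at full precision:
Y = 76.97 + 6.17 * (44 - 48.65) / 10.05
Y = 76.97 - 6.17 * 4.65 / 10.05
Y = 76.97 - 28.6905 / 10.05
Y = 76.97 - 2.8548
Y = 74.1152

74.1152


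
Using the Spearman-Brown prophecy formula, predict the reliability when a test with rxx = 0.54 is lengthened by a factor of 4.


r_new = (n * rxx) / (1 + (n-1) * rxx)
r_new = (4 * 0.54) / (1 + 3 * 0.54)
r_new = 2.16 / 2.62
r_new = 0.8244

0.8244


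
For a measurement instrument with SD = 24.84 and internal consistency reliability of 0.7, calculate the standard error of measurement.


SEM = SD * sqrt(1 - rxx)
SEM = 24.84 * sqrt(1 - 0.7)
SEM = 24.84 * sqrt(0.3) = 24.84 * 0.547723
SEM = 13.6054

13.6054


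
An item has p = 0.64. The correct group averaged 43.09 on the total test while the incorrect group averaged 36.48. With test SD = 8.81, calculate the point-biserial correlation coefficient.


q = 1 - p = 0.36
rpb = ((M1 - M0) / SD) * sqrt(p * q)
rpb = ((43.09 - 36.48) / 8.81) * sqrt(0.64 * 0.36)
rpb = 0.3601

0.3601


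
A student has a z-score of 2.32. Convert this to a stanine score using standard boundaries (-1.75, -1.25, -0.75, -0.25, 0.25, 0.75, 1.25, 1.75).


Stanine boundaries: [-1.75, -1.25, -0.75, -0.25, 0.25, 0.75, 1.25, 1.75]
z = 2.32
Check each boundary:
  z >= -1.75 -> could be stanine 2
  z >= -1.25 -> could be stanine 3
  z >= -0.75 -> could be stanine 4
  z >= -0.25 -> could be stanine 5
  z >= 0.25 -> could be stanine 6
  z >= 0.75 -> could be stanine 7
  z >= 1.25 -> could be stanine 8
  z >= 1.75 -> could be stanine 9
Highest qualifying boundary gives stanine = 9

9


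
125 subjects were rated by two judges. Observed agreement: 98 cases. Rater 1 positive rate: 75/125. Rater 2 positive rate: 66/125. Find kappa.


P_o = 98/125 = 0.784
P_e = (75*66 + 50*59) / 15625 = 0.5056
kappa = (P_o - P_e) / (1 - P_e)
kappa = (0.784 - 0.5056) / (1 - 0.5056)
kappa = 0.5631

0.5631


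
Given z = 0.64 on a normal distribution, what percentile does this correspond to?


CDF(z) = 0.5 * (1 + erf(z/sqrt(2)))
erf(0.4525) = 0.4778
CDF = 0.7389
Percentile rank = 0.7389 * 100 = 73.89

73.89


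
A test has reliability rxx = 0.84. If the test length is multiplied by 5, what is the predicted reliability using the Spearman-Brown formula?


r_new = (n * rxx) / (1 + (n-1) * rxx)
r_new = (5 * 0.84) / (1 + 4 * 0.84)
r_new = 4.2 / 4.36
r_new = 0.9633

0.9633


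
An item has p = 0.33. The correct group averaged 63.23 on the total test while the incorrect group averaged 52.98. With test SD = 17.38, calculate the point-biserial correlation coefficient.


q = 1 - p = 0.67
rpb = ((M1 - M0) / SD) * sqrt(p * q)
rpb = ((63.23 - 52.98) / 17.38) * sqrt(0.33 * 0.67)
rpb = 0.2773

0.2773


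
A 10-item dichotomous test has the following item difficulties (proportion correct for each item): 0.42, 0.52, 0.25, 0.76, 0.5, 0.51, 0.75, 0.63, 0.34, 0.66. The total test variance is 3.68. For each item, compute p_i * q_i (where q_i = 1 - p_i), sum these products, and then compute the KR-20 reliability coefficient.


For each item, compute p_i * q_i:
  Item 1: 0.42 * 0.58 = 0.2436
  Item 2: 0.52 * 0.48 = 0.2496
  Item 3: 0.25 * 0.75 = 0.1875
  Item 4: 0.76 * 0.24 = 0.1824
  Item 5: 0.5 * 0.5 = 0.25
  Item 6: 0.51 * 0.49 = 0.2499
  Item 7: 0.75 * 0.25 = 0.1875
  Item 8: 0.63 * 0.37 = 0.2331
  Item 9: 0.34 * 0.66 = 0.2244
  Item 10: 0.66 * 0.34 = 0.2244
Sum(p_i * q_i) = 0.2436 + 0.2496 + 0.1875 + 0.1824 + 0.25 + 0.2499 + 0.1875 + 0.2331 + 0.2244 + 0.2244 = 2.2324
KR-20 = (k/(k-1)) * (1 - Sum(p_i*q_i) / Var_total)
= (10/9) * (1 - 2.2324/3.68)
= 1.1111 * 0.3934
KR-20 = 0.4371

0.4371


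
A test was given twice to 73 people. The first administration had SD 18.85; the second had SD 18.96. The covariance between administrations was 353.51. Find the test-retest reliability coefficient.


r = cov(X,Y) / (SD_X * SD_Y)
r = 353.51 / (18.85 * 18.96)
r = 353.51 / 357.396
r = 0.9891

0.9891


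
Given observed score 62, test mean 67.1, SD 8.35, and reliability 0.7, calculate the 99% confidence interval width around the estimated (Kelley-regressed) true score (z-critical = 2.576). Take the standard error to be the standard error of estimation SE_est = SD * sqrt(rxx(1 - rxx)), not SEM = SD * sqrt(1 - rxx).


True score estimate = 0.7*62 + 0.3*67.1 = 63.53
SE_est = SD * sqrt(rxx * (1 - rxx)) = 8.35 * sqrt(0.7 * 0.3) = 8.35 * sqrt(0.21) = 3.826451
CI = T_est +/- z * SE_est, so width = 2 * z * SE_est = 2 * 2.576 * 3.826451
Width = 19.7139

19.7139


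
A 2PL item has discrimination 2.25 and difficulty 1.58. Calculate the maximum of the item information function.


For 2PL, max info at theta = b = 1.58
I_max = a^2 / 4 = 2.25^2 / 4
= 5.0625 / 4
I_max = 1.2656

1.2656


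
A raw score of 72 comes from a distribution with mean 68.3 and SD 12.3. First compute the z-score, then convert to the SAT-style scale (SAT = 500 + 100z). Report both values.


z = (X - mean) / SD = (72 - 68.3) / 12.3
z = 3.7 / 12.3
z = 0.3008
SAT-scale = SAT = 500 + 100z
Carry z at full precision (z = 3.7 / 12.3) into the conversion:
SAT-scale = 500 + 100 * (3.7 / 12.3) = 500 + 370 / 12.3
SAT-scale = 500 + 30.0813
SAT-scale = 530.0813

530.0813


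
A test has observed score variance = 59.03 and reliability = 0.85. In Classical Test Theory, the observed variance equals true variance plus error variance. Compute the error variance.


var_true = rxx * var_obs = 0.85 * 59.03 = 50.1755
var_error = var_obs - var_true
var_error = 59.03 - 50.1755
var_error = 8.8545

8.8545


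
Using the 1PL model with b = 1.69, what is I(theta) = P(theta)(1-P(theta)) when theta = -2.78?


P = 1/(1+exp(-(-2.78-1.69))) = 0.0113
I = P*(1-P) = 0.0113 * 0.9887
I = 0.0112

0.0112


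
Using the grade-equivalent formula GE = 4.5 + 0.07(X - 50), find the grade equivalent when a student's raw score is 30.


raw - median = 30 - 50 = -20
slope * diff = 0.07 * -20 = -1.4
GE = 4.5 + -1.4
GE = 3.1

3.1


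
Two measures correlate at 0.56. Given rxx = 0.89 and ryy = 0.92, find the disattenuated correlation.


r_corrected = rxy / sqrt(rxx * ryy)
= 0.56 / sqrt(0.89 * 0.92)
= 0.56 / sqrt(0.8188)
= 0.56 / 0.904876
r_corrected = 0.6189

0.6189


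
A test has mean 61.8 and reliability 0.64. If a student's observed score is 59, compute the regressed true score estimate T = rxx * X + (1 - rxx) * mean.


T_est = rxx * X + (1 - rxx) * mean
T_est = 0.64 * 59 + 0.36 * 61.8
T_est = 37.76 + 22.248
T_est = 60.008

60.008


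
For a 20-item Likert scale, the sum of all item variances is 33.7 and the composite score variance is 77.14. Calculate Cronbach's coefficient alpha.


alpha = (k/(k-1)) * (1 - sum(si^2)/s_total^2)
= (20/19) * (1 - 33.7/77.14)
alpha = 0.5928

0.5928


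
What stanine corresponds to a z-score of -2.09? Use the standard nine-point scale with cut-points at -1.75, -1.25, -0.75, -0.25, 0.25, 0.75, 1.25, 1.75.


Stanine boundaries: [-1.75, -1.25, -0.75, -0.25, 0.25, 0.75, 1.25, 1.75]
z = -2.09
Check each boundary:
  z < -1.75
  z < -1.25
  z < -0.75
  z < -0.25
  z < 0.25
  z < 0.75
  z < 1.25
  z < 1.75
Highest qualifying boundary gives stanine = 1

1


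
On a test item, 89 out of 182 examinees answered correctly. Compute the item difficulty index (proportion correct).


Item difficulty p = number correct / total examinees
p = 89 / 182
p = 0.489

0.489


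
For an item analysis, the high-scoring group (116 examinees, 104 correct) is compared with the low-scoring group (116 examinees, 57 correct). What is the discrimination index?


p_upper = 104/116 = 0.8966
p_lower = 57/116 = 0.4914
D = 0.8966 - 0.4914 = 0.4052

0.4052


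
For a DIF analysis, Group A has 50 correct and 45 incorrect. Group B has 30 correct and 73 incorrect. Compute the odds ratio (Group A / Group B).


Odds_A = 50/45 = 1.1111
Odds_B = 30/73 = 0.411
OR = Odds_A / Odds_B = 1.1111 / 0.411
Exactly, OR = (50 * 73) / (45 * 30) = 3650 / 1350
OR = 2.7037

2.7037


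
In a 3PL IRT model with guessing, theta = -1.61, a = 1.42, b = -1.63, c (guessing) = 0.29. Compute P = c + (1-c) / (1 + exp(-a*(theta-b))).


logit = 1.42*(-1.61 - -1.63) = 0.0284
P* = 1/(1 + exp(-0.0284)) = 0.5071
P = 0.29 + (1 - 0.29) * 0.5071
P = 0.65

0.65


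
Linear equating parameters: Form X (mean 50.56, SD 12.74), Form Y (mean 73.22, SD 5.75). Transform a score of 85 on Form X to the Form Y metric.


slope = SD_Y / SD_X = 5.75 / 12.74 ~ 0.4513
intercept = mean_Y - slope * mean_X = 73.22 - (5.75 / 12.74) * 50.56 ~ 50.4005
Y = slope * X + intercept. To avoid rounding drift from the rounded slope/intercept, evaluate the equivalent form Y = mean_Y + SD_Y * (X - mean_X) / SD_X at full precision:
Y = 73.22 + 5.75 * (85 - 50.56) / 12.74
Y = 73.22 + 5.75 * 34.44 / 12.74
Y = 73.22 + 198.03 / 12.74
Y = 73.22 + 15.544
Y = 88.764

88.764


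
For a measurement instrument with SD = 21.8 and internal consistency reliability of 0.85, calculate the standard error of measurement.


SEM = SD * sqrt(1 - rxx)
SEM = 21.8 * sqrt(1 - 0.85)
SEM = 21.8 * sqrt(0.15) = 21.8 * 0.387298
SEM = 8.4431

8.4431


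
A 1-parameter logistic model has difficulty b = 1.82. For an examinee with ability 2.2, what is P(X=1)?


theta - b = 2.2 - 1.82 = 0.38
exp(-(theta - b)) = exp(-0.38) = 0.6839
P = 1 / (1 + 0.6839)
P = 0.5939

0.5939


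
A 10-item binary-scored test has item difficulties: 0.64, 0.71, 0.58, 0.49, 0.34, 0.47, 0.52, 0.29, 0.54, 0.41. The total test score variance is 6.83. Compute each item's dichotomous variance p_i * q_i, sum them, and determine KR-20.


For each item, compute p_i * q_i:
  Item 1: 0.64 * 0.36 = 0.2304
  Item 2: 0.71 * 0.29 = 0.2059
  Item 3: 0.58 * 0.42 = 0.2436
  Item 4: 0.49 * 0.51 = 0.2499
  Item 5: 0.34 * 0.66 = 0.2244
  Item 6: 0.47 * 0.53 = 0.2491
  Item 7: 0.52 * 0.48 = 0.2496
  Item 8: 0.29 * 0.71 = 0.2059
  Item 9: 0.54 * 0.46 = 0.2484
  Item 10: 0.41 * 0.59 = 0.2419
Sum(p_i * q_i) = 0.2304 + 0.2059 + 0.2436 + 0.2499 + 0.2244 + 0.2491 + 0.2496 + 0.2059 + 0.2484 + 0.2419 = 2.3491
KR-20 = (k/(k-1)) * (1 - Sum(p_i*q_i) / Var_total)
= (10/9) * (1 - 2.3491/6.83)
= 1.1111 * 0.6561
KR-20 = 0.729

0.729


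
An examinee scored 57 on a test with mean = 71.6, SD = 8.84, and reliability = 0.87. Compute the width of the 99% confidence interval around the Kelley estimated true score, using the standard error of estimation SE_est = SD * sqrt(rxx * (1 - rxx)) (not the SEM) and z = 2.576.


True score estimate = 0.87*57 + 0.13*71.6 = 58.898
SE_est = SD * sqrt(rxx * (1 - rxx)) = 8.84 * sqrt(0.87 * 0.13) = 8.84 * sqrt(0.1131) = 2.972922
CI = T_est +/- z * SE_est, so width = 2 * z * SE_est = 2 * 2.576 * 2.972922
Width = 15.3165

15.3165


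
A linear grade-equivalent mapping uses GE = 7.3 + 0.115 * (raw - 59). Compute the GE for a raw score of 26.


raw - median = 26 - 59 = -33
slope * diff = 0.115 * -33 = -3.795
GE = 7.3 + -3.795
GE = 3.505

3.505


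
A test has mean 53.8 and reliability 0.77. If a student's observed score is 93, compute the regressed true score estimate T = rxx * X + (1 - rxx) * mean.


T_est = rxx * X + (1 - rxx) * mean
T_est = 0.77 * 93 + 0.23 * 53.8
T_est = 71.61 + 12.374
T_est = 83.984

83.984


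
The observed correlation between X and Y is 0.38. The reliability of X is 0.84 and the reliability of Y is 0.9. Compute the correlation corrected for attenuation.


r_corrected = rxy / sqrt(rxx * ryy)
= 0.38 / sqrt(0.84 * 0.9)
= 0.38 / sqrt(0.756)
= 0.38 / 0.869483
r_corrected = 0.437

0.437


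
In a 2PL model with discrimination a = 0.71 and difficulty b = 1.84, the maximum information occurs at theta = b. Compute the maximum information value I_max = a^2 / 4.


For 2PL, max info at theta = b = 1.84
I_max = a^2 / 4 = 0.71^2 / 4
= 0.5041 / 4
I_max = 0.126

0.126


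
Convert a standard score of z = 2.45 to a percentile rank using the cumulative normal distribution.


CDF(z) = 0.5 * (1 + erf(z/sqrt(2)))
erf(1.7324) = 0.9857
CDF = 0.9929
Percentile rank = 0.9929 * 100 = 99.29

99.29


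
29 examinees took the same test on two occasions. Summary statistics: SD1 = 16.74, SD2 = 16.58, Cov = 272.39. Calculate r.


r = cov(X,Y) / (SD_X * SD_Y)
r = 272.39 / (16.74 * 16.58)
r = 272.39 / 277.5492
r = 0.9814

0.9814


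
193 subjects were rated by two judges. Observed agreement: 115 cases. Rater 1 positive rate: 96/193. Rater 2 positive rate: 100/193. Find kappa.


P_o = 115/193 = 0.595855
P_e = (96*100 + 97*93) / 37249 = 0.499906
kappa = (P_o - P_e) / (1 - P_e)
kappa = (0.595855 - 0.499906) / (1 - 0.499906)
kappa = 0.1919

0.1919


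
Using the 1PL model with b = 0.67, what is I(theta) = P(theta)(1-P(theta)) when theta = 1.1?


P = 1/(1+exp(-(1.1-0.67))) = 0.6059
I = P*(1-P) = 0.6059 * 0.3941
I = 0.2388

0.2388


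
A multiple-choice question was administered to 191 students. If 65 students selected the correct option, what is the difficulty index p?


Item difficulty p = number correct / total examinees
p = 65 / 191
p = 0.3403

0.3403


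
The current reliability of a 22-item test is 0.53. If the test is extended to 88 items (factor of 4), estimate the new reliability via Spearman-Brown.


r_new = (n * rxx) / (1 + (n-1) * rxx)
r_new = (4 * 0.53) / (1 + 3 * 0.53)
r_new = 2.12 / 2.59
r_new = 0.8185

0.8185


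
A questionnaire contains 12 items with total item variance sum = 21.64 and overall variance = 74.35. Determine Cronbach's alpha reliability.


alpha = (k/(k-1)) * (1 - sum(si^2)/s_total^2)
= (12/11) * (1 - 21.64/74.35)
alpha = 0.7734

0.7734


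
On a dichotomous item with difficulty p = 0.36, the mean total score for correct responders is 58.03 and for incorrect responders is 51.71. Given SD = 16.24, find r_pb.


q = 1 - p = 0.64
rpb = ((M1 - M0) / SD) * sqrt(p * q)
rpb = ((58.03 - 51.71) / 16.24) * sqrt(0.36 * 0.64)
rpb = 0.1868

0.1868


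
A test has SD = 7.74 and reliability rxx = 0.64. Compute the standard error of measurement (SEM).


SEM = SD * sqrt(1 - rxx)
SEM = 7.74 * sqrt(1 - 0.64)
SEM = 7.74 * sqrt(0.36) = 7.74 * 0.6
SEM = 4.644

4.644


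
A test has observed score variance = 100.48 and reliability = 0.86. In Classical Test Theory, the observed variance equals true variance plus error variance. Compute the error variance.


var_true = rxx * var_obs = 0.86 * 100.48 = 86.4128
var_error = var_obs - var_true
var_error = 100.48 - 86.4128
var_error = 14.0672

14.0672


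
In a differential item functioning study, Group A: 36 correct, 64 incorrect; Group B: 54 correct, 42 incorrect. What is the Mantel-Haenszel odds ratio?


Odds_A = 36/64 = 0.5625
Odds_B = 54/42 = 1.2857
OR = Odds_A / Odds_B = 0.5625 / 1.2857
Exactly, OR = (36 * 42) / (64 * 54) = 1512 / 3456
OR = 0.4375

0.4375


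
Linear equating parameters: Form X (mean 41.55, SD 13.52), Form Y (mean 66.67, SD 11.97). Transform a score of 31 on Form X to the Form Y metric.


slope = SD_Y / SD_X = 11.97 / 13.52 ~ 0.8854
intercept = mean_Y - slope * mean_X = 66.67 - (11.97 / 13.52) * 41.55 ~ 29.8835
Y = slope * X + intercept. To avoid rounding drift from the rounded slope/intercept, evaluate the equivalent form Y = mean_Y + SD_Y * (X - mean_X) / SD_X at full precision:
Y = 66.67 + 11.97 * (31 - 41.55) / 13.52
Y = 66.67 - 11.97 * 10.55 / 13.52
Y = 66.67 - 126.2835 / 13.52
Y = 66.67 - 9.3405
Y = 57.3295

57.3295


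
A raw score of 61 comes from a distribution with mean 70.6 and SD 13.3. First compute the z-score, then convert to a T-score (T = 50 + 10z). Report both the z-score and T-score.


z = (X - mean) / SD = (61 - 70.6) / 13.3
z = -9.6 / 13.3
z = -0.7218
T-score = T = 50 + 10z
Carry z at full precision (z = -9.6 / 13.3) into the conversion:
T-score = 50 + 10 * (-9.6 / 13.3) = 50 + -96 / 13.3
T-score = 50 + -7.218
T-score = 42.782

42.782


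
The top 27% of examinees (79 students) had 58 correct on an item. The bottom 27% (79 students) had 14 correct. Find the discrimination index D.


p_upper = 58/79 = 0.7342
p_lower = 14/79 = 0.1772
D = 0.7342 - 0.1772 = 0.557

0.557


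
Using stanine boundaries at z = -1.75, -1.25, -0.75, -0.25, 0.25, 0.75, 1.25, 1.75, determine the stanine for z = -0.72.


Stanine boundaries: [-1.75, -1.25, -0.75, -0.25, 0.25, 0.75, 1.25, 1.75]
z = -0.72
Check each boundary:
  z >= -1.75 -> could be stanine 2
  z >= -1.25 -> could be stanine 3
  z >= -0.75 -> could be stanine 4
  z < -0.25
  z < 0.25
  z < 0.75
  z < 1.25
  z < 1.75
Highest qualifying boundary gives stanine = 4

4


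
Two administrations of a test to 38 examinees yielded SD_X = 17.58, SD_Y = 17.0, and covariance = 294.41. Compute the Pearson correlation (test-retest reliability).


r = cov(X,Y) / (SD_X * SD_Y)
r = 294.41 / (17.58 * 17.0)
r = 294.41 / 298.86
r = 0.9851

0.9851


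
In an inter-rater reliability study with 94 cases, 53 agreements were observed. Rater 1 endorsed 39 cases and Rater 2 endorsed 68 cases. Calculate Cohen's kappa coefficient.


P_o = 53/94 = 0.56383
P_e = (39*68 + 55*26) / 8836 = 0.461974
kappa = (P_o - P_e) / (1 - P_e)
kappa = (0.56383 - 0.461974) / (1 - 0.461974)
kappa = 0.1893

0.1893


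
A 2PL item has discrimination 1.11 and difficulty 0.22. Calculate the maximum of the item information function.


For 2PL, max info at theta = b = 0.22
I_max = a^2 / 4 = 1.11^2 / 4
= 1.2321 / 4
I_max = 0.308

0.308


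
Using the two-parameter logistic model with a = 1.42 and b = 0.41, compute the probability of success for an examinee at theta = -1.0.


a*(theta - b) = 1.42 * (-1.0 - 0.41) = -2.0022
exp(--2.0022) = 7.4053
P = 1 / (1 + 7.4053)
P = 0.119

0.119


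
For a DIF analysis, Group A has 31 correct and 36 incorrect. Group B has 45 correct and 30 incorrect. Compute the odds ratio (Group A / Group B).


Odds_A = 31/36 = 0.8611
Odds_B = 45/30 = 1.5
OR = Odds_A / Odds_B = 0.8611 / 1.5
Exactly, OR = (31 * 30) / (36 * 45) = 930 / 1620
OR = 0.5741

0.5741


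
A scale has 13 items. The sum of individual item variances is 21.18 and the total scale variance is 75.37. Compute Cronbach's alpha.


alpha = (k/(k-1)) * (1 - sum(si^2)/s_total^2)
= (13/12) * (1 - 21.18/75.37)
alpha = 0.7789

0.7789


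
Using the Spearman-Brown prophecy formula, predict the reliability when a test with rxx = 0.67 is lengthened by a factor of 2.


r_new = (n * rxx) / (1 + (n-1) * rxx)
r_new = (2 * 0.67) / (1 + 1 * 0.67)
r_new = 1.34 / 1.67
r_new = 0.8024

0.8024


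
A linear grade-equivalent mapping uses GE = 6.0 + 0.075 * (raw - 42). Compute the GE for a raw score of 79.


raw - median = 79 - 42 = 37
slope * diff = 0.075 * 37 = 2.775
GE = 6.0 + 2.775
GE = 8.775

8.775


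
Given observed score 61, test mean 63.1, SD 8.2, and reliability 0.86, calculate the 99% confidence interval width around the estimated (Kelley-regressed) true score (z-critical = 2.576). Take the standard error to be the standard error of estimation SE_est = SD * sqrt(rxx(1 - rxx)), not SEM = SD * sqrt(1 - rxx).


True score estimate = 0.86*61 + 0.14*63.1 = 61.294
SE_est = SD * sqrt(rxx * (1 - rxx)) = 8.2 * sqrt(0.86 * 0.14) = 8.2 * sqrt(0.1204) = 2.845294
CI = T_est +/- z * SE_est, so width = 2 * z * SE_est = 2 * 2.576 * 2.845294
Width = 14.659

14.659


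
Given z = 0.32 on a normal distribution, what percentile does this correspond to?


CDF(z) = 0.5 * (1 + erf(z/sqrt(2)))
erf(0.2263) = 0.251
CDF = 0.6255
Percentile rank = 0.6255 * 100 = 62.55

62.55


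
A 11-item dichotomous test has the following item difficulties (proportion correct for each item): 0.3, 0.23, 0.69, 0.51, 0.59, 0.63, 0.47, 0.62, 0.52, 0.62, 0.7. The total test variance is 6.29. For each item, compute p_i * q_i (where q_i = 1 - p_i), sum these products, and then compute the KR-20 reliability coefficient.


For each item, compute p_i * q_i:
  Item 1: 0.3 * 0.7 = 0.21
  Item 2: 0.23 * 0.77 = 0.1771
  Item 3: 0.69 * 0.31 = 0.2139
  Item 4: 0.51 * 0.49 = 0.2499
  Item 5: 0.59 * 0.41 = 0.2419
  Item 6: 0.63 * 0.37 = 0.2331
  Item 7: 0.47 * 0.53 = 0.2491
  Item 8: 0.62 * 0.38 = 0.2356
  Item 9: 0.52 * 0.48 = 0.2496
  Item 10: 0.62 * 0.38 = 0.2356
  Item 11: 0.7 * 0.3 = 0.21
Sum(p_i * q_i) = 0.21 + 0.1771 + 0.2139 + 0.2499 + 0.2419 + 0.2331 + 0.2491 + 0.2356 + 0.2496 + 0.2356 + 0.21 = 2.5058
KR-20 = (k/(k-1)) * (1 - Sum(p_i*q_i) / Var_total)
= (11/10) * (1 - 2.5058/6.29)
= 1.1 * 0.6016
KR-20 = 0.6618

0.6618


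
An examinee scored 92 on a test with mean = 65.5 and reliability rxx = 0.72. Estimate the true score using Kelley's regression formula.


T_est = rxx * X + (1 - rxx) * mean
T_est = 0.72 * 92 + 0.28 * 65.5
T_est = 66.24 + 18.34
T_est = 84.58

84.58


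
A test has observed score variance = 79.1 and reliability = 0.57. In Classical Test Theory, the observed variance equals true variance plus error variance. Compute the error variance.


var_true = rxx * var_obs = 0.57 * 79.1 = 45.087
var_error = var_obs - var_true
var_error = 79.1 - 45.087
var_error = 34.013

34.013


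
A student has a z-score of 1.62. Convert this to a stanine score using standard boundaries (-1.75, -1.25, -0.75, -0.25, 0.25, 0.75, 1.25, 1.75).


Stanine boundaries: [-1.75, -1.25, -0.75, -0.25, 0.25, 0.75, 1.25, 1.75]
z = 1.62
Check each boundary:
  z >= -1.75 -> could be stanine 2
  z >= -1.25 -> could be stanine 3
  z >= -0.75 -> could be stanine 4
  z >= -0.25 -> could be stanine 5
  z >= 0.25 -> could be stanine 6
  z >= 0.75 -> could be stanine 7
  z >= 1.25 -> could be stanine 8
  z < 1.75
Highest qualifying boundary gives stanine = 8

8


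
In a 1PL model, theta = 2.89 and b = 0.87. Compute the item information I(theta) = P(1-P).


P = 1/(1+exp(-(2.89-0.87))) = 0.8829
I = P*(1-P) = 0.8829 * 0.1171
I = 0.1034

0.1034


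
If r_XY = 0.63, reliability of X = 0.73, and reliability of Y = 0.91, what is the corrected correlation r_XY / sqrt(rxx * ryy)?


r_corrected = rxy / sqrt(rxx * ryy)
= 0.63 / sqrt(0.73 * 0.91)
= 0.63 / sqrt(0.6643)
= 0.63 / 0.815046
r_corrected = 0.773

0.773


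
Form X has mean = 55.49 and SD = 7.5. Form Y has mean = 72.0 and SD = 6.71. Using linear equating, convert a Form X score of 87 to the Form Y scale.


slope = SD_Y / SD_X = 6.71 / 7.5 ~ 0.8947
intercept = mean_Y - slope * mean_X = 72.0 - (6.71 / 7.5) * 55.49 ~ 22.3549
Y = slope * X + intercept. To avoid rounding drift from the rounded slope/intercept, evaluate the equivalent form Y = mean_Y + SD_Y * (X - mean_X) / SD_X at full precision:
Y = 72.0 + 6.71 * (87 - 55.49) / 7.5
Y = 72.0 + 6.71 * 31.51 / 7.5
Y = 72.0 + 211.4321 / 7.5
Y = 72.0 + 28.1909
Y = 100.1909

100.1909


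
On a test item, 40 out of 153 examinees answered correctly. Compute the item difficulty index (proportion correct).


Item difficulty p = number correct / total examinees
p = 40 / 153
p = 0.2614

0.2614


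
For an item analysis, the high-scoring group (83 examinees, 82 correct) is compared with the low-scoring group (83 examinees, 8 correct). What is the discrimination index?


p_upper = 82/83 = 0.988
p_lower = 8/83 = 0.0964
D = 0.988 - 0.0964 = 0.8916

0.8916


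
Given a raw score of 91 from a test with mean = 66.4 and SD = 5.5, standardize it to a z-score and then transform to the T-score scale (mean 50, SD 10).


z = (X - mean) / SD = (91 - 66.4) / 5.5
z = 24.6 / 5.5
z = 4.4727
T-score = T = 50 + 10z
Carry z at full precision (z = 24.6 / 5.5) into the conversion:
T-score = 50 + 10 * (24.6 / 5.5) = 50 + 246 / 5.5
T-score = 50 + 44.7273
T-score = 94.7273

94.7273


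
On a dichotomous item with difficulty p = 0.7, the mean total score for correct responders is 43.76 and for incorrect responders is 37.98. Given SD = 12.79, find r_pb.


q = 1 - p = 0.3
rpb = ((M1 - M0) / SD) * sqrt(p * q)
rpb = ((43.76 - 37.98) / 12.79) * sqrt(0.7 * 0.3)
rpb = 0.2071

0.2071


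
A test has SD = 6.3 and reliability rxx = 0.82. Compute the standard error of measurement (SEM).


SEM = SD * sqrt(1 - rxx)
SEM = 6.3 * sqrt(1 - 0.82)
SEM = 6.3 * sqrt(0.18) = 6.3 * 0.424264
SEM = 2.6729

2.6729


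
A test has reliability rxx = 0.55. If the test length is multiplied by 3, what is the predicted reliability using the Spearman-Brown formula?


r_new = (n * rxx) / (1 + (n-1) * rxx)
r_new = (3 * 0.55) / (1 + 2 * 0.55)
r_new = 1.65 / 2.1
r_new = 0.7857

0.7857


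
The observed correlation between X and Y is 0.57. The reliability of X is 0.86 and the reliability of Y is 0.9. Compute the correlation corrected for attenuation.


r_corrected = rxy / sqrt(rxx * ryy)
= 0.57 / sqrt(0.86 * 0.9)
= 0.57 / sqrt(0.774)
= 0.57 / 0.879773
r_corrected = 0.6479

0.6479


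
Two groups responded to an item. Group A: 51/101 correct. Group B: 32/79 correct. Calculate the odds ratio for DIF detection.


Odds_A = 51/50 = 1.02
Odds_B = 32/47 = 0.6809
OR = Odds_A / Odds_B = 1.02 / 0.6809
Exactly, OR = (51 * 47) / (50 * 32) = 2397 / 1600
OR = 1.4981

1.4981


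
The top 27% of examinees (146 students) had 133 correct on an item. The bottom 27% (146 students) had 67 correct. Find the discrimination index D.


p_upper = 133/146 = 0.911
p_lower = 67/146 = 0.4589
D = 0.911 - 0.4589 = 0.4521

0.4521


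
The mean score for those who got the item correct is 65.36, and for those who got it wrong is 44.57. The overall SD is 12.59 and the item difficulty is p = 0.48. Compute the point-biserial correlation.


q = 1 - p = 0.52
rpb = ((M1 - M0) / SD) * sqrt(p * q)
rpb = ((65.36 - 44.57) / 12.59) * sqrt(0.48 * 0.52)
rpb = 0.825

0.825


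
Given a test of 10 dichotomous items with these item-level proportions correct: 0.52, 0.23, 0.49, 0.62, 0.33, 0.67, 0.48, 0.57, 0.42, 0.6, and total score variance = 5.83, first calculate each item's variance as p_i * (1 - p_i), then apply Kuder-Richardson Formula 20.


For each item, compute p_i * q_i:
  Item 1: 0.52 * 0.48 = 0.2496
  Item 2: 0.23 * 0.77 = 0.1771
  Item 3: 0.49 * 0.51 = 0.2499
  Item 4: 0.62 * 0.38 = 0.2356
  Item 5: 0.33 * 0.67 = 0.2211
  Item 6: 0.67 * 0.33 = 0.2211
  Item 7: 0.48 * 0.52 = 0.2496
  Item 8: 0.57 * 0.43 = 0.2451
  Item 9: 0.42 * 0.58 = 0.2436
  Item 10: 0.6 * 0.4 = 0.24
Sum(p_i * q_i) = 0.2496 + 0.1771 + 0.2499 + 0.2356 + 0.2211 + 0.2211 + 0.2496 + 0.2451 + 0.2436 + 0.24 = 2.3327
KR-20 = (k/(k-1)) * (1 - Sum(p_i*q_i) / Var_total)
= (10/9) * (1 - 2.3327/5.83)
= 1.1111 * 0.5999
KR-20 = 0.6665

0.6665


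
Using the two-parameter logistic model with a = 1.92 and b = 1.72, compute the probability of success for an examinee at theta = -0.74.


a*(theta - b) = 1.92 * (-0.74 - 1.72) = -4.7232
exp(--4.7232) = 112.5278
P = 1 / (1 + 112.5278)
P = 0.0088

0.0088


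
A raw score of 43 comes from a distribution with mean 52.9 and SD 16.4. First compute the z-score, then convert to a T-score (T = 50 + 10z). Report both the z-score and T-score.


z = (X - mean) / SD = (43 - 52.9) / 16.4
z = -9.9 / 16.4
z = -0.6037
T-score = T = 50 + 10z
Carry z at full precision (z = -9.9 / 16.4) into the conversion:
T-score = 50 + 10 * (-9.9 / 16.4) = 50 + -99 / 16.4
T-score = 50 + -6.0366
T-score = 43.9634

43.9634


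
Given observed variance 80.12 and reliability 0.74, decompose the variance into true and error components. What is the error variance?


var_true = rxx * var_obs = 0.74 * 80.12 = 59.2888
var_error = var_obs - var_true
var_error = 80.12 - 59.2888
var_error = 20.8312

20.8312


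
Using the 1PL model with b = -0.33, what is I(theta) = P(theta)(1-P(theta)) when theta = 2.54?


P = 1/(1+exp(-(2.54--0.33))) = 0.9463
I = P*(1-P) = 0.9463 * 0.0537
I = 0.0508

0.0508


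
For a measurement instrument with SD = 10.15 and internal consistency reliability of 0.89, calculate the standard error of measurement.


SEM = SD * sqrt(1 - rxx)
SEM = 10.15 * sqrt(1 - 0.89)
SEM = 10.15 * sqrt(0.11) = 10.15 * 0.331662
SEM = 3.3664

3.3664


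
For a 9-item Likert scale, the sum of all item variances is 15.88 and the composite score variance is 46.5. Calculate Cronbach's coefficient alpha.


alpha = (k/(k-1)) * (1 - sum(si^2)/s_total^2)
= (9/8) * (1 - 15.88/46.5)
alpha = 0.7408

0.7408


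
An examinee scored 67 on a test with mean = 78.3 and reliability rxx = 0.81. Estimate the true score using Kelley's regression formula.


T_est = rxx * X + (1 - rxx) * mean
T_est = 0.81 * 67 + 0.19 * 78.3
T_est = 54.27 + 14.877
T_est = 69.147

69.147


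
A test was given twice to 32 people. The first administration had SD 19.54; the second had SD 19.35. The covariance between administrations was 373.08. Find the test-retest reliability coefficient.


r = cov(X,Y) / (SD_X * SD_Y)
r = 373.08 / (19.54 * 19.35)
r = 373.08 / 378.099
r = 0.9867

0.9867


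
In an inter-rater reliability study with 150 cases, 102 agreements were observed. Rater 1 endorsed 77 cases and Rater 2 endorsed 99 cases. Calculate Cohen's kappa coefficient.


P_o = 102/150 = 0.68
P_e = (77*99 + 73*51) / 22500 = 0.504267
kappa = (P_o - P_e) / (1 - P_e)
kappa = (0.68 - 0.504267) / (1 - 0.504267)
kappa = 0.3545

0.3545


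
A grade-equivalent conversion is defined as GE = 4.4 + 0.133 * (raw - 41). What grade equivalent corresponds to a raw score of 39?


raw - median = 39 - 41 = -2
slope * diff = 0.133 * -2 = -0.266
GE = 4.4 + -0.266
GE = 4.134

4.134


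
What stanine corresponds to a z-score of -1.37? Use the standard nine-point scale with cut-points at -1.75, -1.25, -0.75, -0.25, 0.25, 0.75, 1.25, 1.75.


Stanine boundaries: [-1.75, -1.25, -0.75, -0.25, 0.25, 0.75, 1.25, 1.75]
z = -1.37
Check each boundary:
  z >= -1.75 -> could be stanine 2
  z < -1.25
  z < -0.75
  z < -0.25
  z < 0.25
  z < 0.75
  z < 1.25
  z < 1.75
Highest qualifying boundary gives stanine = 2

2


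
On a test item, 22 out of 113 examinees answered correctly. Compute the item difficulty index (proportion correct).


Item difficulty p = number correct / total examinees
p = 22 / 113
p = 0.1947

0.1947


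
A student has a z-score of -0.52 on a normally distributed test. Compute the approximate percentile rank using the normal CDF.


CDF(z) = 0.5 * (1 + erf(z/sqrt(2)))
erf(-0.3677) = -0.3969
CDF = 0.3015
Percentile rank = 0.3015 * 100 = 30.15

30.15


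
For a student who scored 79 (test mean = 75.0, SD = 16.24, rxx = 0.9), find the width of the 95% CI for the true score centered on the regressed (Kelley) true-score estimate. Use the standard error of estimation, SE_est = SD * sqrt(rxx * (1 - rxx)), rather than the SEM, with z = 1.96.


True score estimate = 0.9*79 + 0.1*75.0 = 78.6
SE_est = SD * sqrt(rxx * (1 - rxx)) = 16.24 * sqrt(0.9 * 0.1) = 16.24 * sqrt(0.09) = 4.872
CI = T_est +/- z * SE_est, so width = 2 * z * SE_est = 2 * 1.96 * 4.872
Width = 19.0982

19.0982


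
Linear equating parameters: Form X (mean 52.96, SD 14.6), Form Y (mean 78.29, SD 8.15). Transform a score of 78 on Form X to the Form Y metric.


slope = SD_Y / SD_X = 8.15 / 14.6 ~ 0.5582
intercept = mean_Y - slope * mean_X = 78.29 - (8.15 / 14.6) * 52.96 ~ 48.7267
Y = slope * X + intercept. To avoid rounding drift from the rounded slope/intercept, evaluate the equivalent form Y = mean_Y + SD_Y * (X - mean_X) / SD_X at full precision:
Y = 78.29 + 8.15 * (78 - 52.96) / 14.6
Y = 78.29 + 8.15 * 25.04 / 14.6
Y = 78.29 + 204.076 / 14.6
Y = 78.29 + 13.9778
Y = 92.2678

92.2678


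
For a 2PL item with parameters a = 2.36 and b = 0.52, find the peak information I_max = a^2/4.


For 2PL, max info at theta = b = 0.52
I_max = a^2 / 4 = 2.36^2 / 4
= 5.5696 / 4
I_max = 1.3924

1.3924


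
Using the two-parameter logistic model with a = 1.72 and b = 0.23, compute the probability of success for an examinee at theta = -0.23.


a*(theta - b) = 1.72 * (-0.23 - 0.23) = -0.7912
exp(--0.7912) = 2.206
P = 1 / (1 + 2.206)
P = 0.3119

0.3119


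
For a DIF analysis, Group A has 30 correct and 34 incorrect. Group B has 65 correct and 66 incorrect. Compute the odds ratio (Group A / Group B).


Odds_A = 30/34 = 0.8824
Odds_B = 65/66 = 0.9848
OR = Odds_A / Odds_B = 0.8824 / 0.9848
Exactly, OR = (30 * 66) / (34 * 65) = 1980 / 2210
OR = 0.8959

0.8959


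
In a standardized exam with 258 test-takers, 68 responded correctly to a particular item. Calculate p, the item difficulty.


Item difficulty p = number correct / total examinees
p = 68 / 258
p = 0.2636

0.2636


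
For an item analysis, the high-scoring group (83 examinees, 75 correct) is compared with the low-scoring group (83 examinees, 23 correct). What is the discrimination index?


p_upper = 75/83 = 0.9036
p_lower = 23/83 = 0.2771
D = 0.9036 - 0.2771 = 0.6265

0.6265


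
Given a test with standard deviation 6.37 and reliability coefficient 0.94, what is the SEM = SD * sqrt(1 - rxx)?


SEM = SD * sqrt(1 - rxx)
SEM = 6.37 * sqrt(1 - 0.94)
SEM = 6.37 * sqrt(0.06) = 6.37 * 0.244949
SEM = 1.5603

1.5603


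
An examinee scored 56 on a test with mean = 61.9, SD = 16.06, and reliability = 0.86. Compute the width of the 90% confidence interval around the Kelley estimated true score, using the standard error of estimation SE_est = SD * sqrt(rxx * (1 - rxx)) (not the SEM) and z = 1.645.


True score estimate = 0.86*56 + 0.14*61.9 = 56.826
SE_est = SD * sqrt(rxx * (1 - rxx)) = 16.06 * sqrt(0.86 * 0.14) = 16.06 * sqrt(0.1204) = 5.572612
CI = T_est +/- z * SE_est, so width = 2 * z * SE_est = 2 * 1.645 * 5.572612
Width = 18.3339

18.3339


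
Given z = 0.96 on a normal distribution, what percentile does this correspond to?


CDF(z) = 0.5 * (1 + erf(z/sqrt(2)))
erf(0.6788) = 0.6629
CDF = 0.8315
Percentile rank = 0.8315 * 100 = 83.15

83.15


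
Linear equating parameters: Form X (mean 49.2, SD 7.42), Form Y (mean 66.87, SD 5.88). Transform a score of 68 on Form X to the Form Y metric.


slope = SD_Y / SD_X = 5.88 / 7.42 ~ 0.7925
intercept = mean_Y - slope * mean_X = 66.87 - (5.88 / 7.42) * 49.2 ~ 27.8813
Y = slope * X + intercept. To avoid rounding drift from the rounded slope/intercept, evaluate the equivalent form Y = mean_Y + SD_Y * (X - mean_X) / SD_X at full precision:
Y = 66.87 + 5.88 * (68 - 49.2) / 7.42
Y = 66.87 + 5.88 * 18.8 / 7.42
Y = 66.87 + 110.544 / 7.42
Y = 66.87 + 14.8981
Y = 81.7681

81.7681


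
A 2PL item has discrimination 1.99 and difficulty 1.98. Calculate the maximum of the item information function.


For 2PL, max info at theta = b = 1.98
I_max = a^2 / 4 = 1.99^2 / 4
= 3.9601 / 4
I_max = 0.99

0.99


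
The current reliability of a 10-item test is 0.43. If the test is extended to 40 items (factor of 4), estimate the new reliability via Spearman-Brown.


r_new = (n * rxx) / (1 + (n-1) * rxx)
r_new = (4 * 0.43) / (1 + 3 * 0.43)
r_new = 1.72 / 2.29
r_new = 0.7511

0.7511


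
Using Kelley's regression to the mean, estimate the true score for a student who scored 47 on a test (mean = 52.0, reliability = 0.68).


T_est = rxx * X + (1 - rxx) * mean
T_est = 0.68 * 47 + 0.32 * 52.0
T_est = 31.96 + 16.64
T_est = 48.6

48.6


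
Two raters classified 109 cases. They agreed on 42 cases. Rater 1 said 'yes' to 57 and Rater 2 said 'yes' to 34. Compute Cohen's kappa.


P_o = 42/109 = 0.385321
P_e = (57*34 + 52*75) / 11881 = 0.491373
kappa = (P_o - P_e) / (1 - P_e)
kappa = (0.385321 - 0.491373) / (1 - 0.491373)
kappa = -0.2085

-0.2085


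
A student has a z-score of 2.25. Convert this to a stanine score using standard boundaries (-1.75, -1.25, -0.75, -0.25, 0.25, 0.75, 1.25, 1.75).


Stanine boundaries: [-1.75, -1.25, -0.75, -0.25, 0.25, 0.75, 1.25, 1.75]
z = 2.25
Check each boundary:
  z >= -1.75 -> could be stanine 2
  z >= -1.25 -> could be stanine 3
  z >= -0.75 -> could be stanine 4
  z >= -0.25 -> could be stanine 5
  z >= 0.25 -> could be stanine 6
  z >= 0.75 -> could be stanine 7
  z >= 1.25 -> could be stanine 8
  z >= 1.75 -> could be stanine 9
Highest qualifying boundary gives stanine = 9

9


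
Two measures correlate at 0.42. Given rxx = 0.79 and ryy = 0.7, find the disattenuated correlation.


r_corrected = rxy / sqrt(rxx * ryy)
= 0.42 / sqrt(0.79 * 0.7)
= 0.42 / sqrt(0.553)
= 0.42 / 0.74364
r_corrected = 0.5648

0.5648


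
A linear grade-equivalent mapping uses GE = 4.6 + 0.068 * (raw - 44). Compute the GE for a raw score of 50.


raw - median = 50 - 44 = 6
slope * diff = 0.068 * 6 = 0.408
GE = 4.6 + 0.408
GE = 5.008

5.008


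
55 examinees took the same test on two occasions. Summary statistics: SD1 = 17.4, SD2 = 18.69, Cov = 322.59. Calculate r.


r = cov(X,Y) / (SD_X * SD_Y)
r = 322.59 / (17.4 * 18.69)
r = 322.59 / 325.206
r = 0.992

0.992


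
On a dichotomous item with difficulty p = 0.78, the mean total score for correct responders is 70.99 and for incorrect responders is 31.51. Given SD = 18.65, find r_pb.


q = 1 - p = 0.22
rpb = ((M1 - M0) / SD) * sqrt(p * q)
rpb = ((70.99 - 31.51) / 18.65) * sqrt(0.78 * 0.22)
rpb = 0.8769

0.8769


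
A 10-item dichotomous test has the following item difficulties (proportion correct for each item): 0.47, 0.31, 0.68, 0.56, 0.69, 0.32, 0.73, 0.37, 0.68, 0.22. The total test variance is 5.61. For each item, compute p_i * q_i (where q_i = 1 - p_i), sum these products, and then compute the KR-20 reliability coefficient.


For each item, compute p_i * q_i:
  Item 1: 0.47 * 0.53 = 0.2491
  Item 2: 0.31 * 0.69 = 0.2139
  Item 3: 0.68 * 0.32 = 0.2176
  Item 4: 0.56 * 0.44 = 0.2464
  Item 5: 0.69 * 0.31 = 0.2139
  Item 6: 0.32 * 0.68 = 0.2176
  Item 7: 0.73 * 0.27 = 0.1971
  Item 8: 0.37 * 0.63 = 0.2331
  Item 9: 0.68 * 0.32 = 0.2176
  Item 10: 0.22 * 0.78 = 0.1716
Sum(p_i * q_i) = 0.2491 + 0.2139 + 0.2176 + 0.2464 + 0.2139 + 0.2176 + 0.1971 + 0.2331 + 0.2176 + 0.1716 = 2.1779
KR-20 = (k/(k-1)) * (1 - Sum(p_i*q_i) / Var_total)
= (10/9) * (1 - 2.1779/5.61)
= 1.1111 * 0.6118
KR-20 = 0.6798

0.6798
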